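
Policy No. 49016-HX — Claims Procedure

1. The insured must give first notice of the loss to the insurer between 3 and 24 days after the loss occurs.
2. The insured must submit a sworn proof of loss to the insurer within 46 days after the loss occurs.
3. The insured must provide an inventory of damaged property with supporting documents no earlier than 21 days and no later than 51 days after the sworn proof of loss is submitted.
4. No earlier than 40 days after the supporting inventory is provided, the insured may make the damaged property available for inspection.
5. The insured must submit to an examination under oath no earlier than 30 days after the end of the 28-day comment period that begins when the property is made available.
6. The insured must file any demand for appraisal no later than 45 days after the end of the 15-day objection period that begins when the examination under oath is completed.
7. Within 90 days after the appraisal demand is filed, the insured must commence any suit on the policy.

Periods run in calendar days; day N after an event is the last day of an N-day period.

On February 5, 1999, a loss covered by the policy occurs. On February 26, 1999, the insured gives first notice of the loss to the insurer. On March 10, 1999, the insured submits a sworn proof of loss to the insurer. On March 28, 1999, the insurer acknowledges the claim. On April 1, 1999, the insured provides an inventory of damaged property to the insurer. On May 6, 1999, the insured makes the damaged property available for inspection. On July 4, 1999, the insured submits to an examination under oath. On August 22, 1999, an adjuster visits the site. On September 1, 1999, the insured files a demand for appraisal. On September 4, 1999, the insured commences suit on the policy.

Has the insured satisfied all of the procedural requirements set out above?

No

Step 1 — 3 and 24 days from February 5, 1999 (when the loss occurs) are February 8, 1999 and March 1, 1999 respectively; done February 26, 1999, which is between those dates.
Step 2 — counting 46 days from February 5, 1999 (when the loss occurs) gives a deadline of March 23, 1999; completed March 10, 1999, before the deadline.
Step 3 — 21 and 51 days from March 10, 1999 (when the sworn proof of loss is submitted) are March 31, 1999 and April 30, 1999 respectively; done April 1, 1999 — within the window.
Step 4 — must wait 40 days from April 1, 1999 (when the supporting inventory is provided), so not before May 11, 1999; May 6, 1999 is 5 days before the earliest permitted date.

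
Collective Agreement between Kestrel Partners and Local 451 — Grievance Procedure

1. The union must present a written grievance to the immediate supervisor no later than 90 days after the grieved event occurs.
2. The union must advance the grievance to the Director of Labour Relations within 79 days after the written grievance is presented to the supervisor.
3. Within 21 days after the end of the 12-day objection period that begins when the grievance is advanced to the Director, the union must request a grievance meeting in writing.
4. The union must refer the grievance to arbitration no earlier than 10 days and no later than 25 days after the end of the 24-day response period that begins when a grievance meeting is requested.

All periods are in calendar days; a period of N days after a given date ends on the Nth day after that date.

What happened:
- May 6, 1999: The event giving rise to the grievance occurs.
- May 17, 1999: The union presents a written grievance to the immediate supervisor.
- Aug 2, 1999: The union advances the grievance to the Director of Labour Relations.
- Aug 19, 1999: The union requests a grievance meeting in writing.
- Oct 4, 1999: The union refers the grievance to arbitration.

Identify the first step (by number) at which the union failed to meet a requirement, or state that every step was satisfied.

None — every step was satisfied

Step 1: 90 days after May 6, 1999 (when the grieved event occurs) is Aug 4, 1999; completed May 17, 1999, before the deadline.
Step 2: 79 days after May 17, 1999 (when the written grievance is presented to the supervisor) is Aug 4, 1999; Aug 2, 1999 is within that limit.
Step 3: 21 days after Aug 14, 1999 (end of the 12-day objection period, which began when the grievance is advanced to the Director on Aug 2, 1999) is Sep 4, 1999; done Aug 19, 1999 — timely.
Step 4: the window is 10–25 days after Sep 12, 1999 (end of the 24-day response period, which began when a grievance meeting is requested on Aug 19, 1999), so Sep 22, 1999 through Oct 7, 1999; done Oct 4, 1999, which is between those dates.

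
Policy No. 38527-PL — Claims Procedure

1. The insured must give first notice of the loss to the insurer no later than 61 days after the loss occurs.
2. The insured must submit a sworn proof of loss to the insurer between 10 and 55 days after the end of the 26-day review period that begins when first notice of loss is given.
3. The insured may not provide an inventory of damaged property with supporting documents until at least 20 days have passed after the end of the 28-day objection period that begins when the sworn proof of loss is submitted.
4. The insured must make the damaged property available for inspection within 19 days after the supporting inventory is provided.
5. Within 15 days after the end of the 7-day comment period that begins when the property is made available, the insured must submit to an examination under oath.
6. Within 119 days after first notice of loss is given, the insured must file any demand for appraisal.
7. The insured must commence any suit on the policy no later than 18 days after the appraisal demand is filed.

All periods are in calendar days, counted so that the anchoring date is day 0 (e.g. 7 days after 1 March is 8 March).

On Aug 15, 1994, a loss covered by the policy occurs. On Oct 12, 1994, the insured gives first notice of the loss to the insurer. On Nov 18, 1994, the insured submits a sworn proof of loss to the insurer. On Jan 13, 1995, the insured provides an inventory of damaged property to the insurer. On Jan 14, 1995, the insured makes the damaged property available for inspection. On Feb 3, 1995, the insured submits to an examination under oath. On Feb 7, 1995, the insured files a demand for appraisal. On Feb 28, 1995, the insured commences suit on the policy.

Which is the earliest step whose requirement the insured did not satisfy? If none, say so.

Step 7

(1) due by Aug 15, 1994 + 61 days = Oct 15, 1994; done Oct 12, 1994 — timely.
(2) the permitted window runs from Nov 7, 1994 + 10 = Nov 17, 1994 to Nov 7, 1994 + 55 = Jan 1, 1995; Nov 18, 1994 falls inside that range.
(3) permitted from Dec 16, 1994 + 20 days = Jan 5, 1995 onward; done Jan 13, 1995 — permitted.
(4) due by Jan 13, 1995 + 19 days = Feb 1, 1995; done Jan 14, 1995 — timely.
(5) due by Jan 21, 1995 + 15 days = Feb 5, 1995; completed Feb 3, 1995, before the deadline.
(6) due by Oct 12, 1994 + 119 days = Feb 8, 1995; done Feb 7, 1995 — timely.
(7) due by Feb 7, 1995 + 18 days = Feb 25, 1995; done Feb 28, 1995 — 3 days late.
The procedure was therefore not followed at step 7.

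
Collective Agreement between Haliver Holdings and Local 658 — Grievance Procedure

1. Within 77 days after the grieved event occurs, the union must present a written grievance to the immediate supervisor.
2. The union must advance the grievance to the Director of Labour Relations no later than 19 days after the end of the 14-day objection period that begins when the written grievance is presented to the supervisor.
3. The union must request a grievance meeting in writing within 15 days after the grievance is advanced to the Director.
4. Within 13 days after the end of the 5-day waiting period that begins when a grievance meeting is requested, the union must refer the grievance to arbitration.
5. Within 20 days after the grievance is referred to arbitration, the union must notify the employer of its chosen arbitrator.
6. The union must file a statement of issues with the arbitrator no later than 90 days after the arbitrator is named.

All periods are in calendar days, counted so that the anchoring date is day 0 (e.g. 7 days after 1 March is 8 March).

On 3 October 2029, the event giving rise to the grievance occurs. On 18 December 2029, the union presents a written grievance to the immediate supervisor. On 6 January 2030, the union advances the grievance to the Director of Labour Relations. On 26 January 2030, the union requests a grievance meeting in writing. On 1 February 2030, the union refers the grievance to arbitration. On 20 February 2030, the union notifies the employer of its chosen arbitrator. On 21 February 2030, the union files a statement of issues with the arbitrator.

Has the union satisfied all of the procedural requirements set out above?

Step 1 — counting 77 days from 3 October 2029 (when the grieved event occurs) gives a deadline of 19 December 2029; done 18 December 2029 — timely.
Step 2 — counting 19 days from 1 January 2030 (end of the 14-day objection period, which began when the written grievance is presented to the supervisor on 18 December 2029) gives a deadline of 20 January 2030; done 6 January 2030 — timely.
Step 3 — counting 15 days from 6 January 2030 (when the grievance is advanced to the Director) gives a deadline of 21 January 2030; done 26 January 2030 — 5 days late.

No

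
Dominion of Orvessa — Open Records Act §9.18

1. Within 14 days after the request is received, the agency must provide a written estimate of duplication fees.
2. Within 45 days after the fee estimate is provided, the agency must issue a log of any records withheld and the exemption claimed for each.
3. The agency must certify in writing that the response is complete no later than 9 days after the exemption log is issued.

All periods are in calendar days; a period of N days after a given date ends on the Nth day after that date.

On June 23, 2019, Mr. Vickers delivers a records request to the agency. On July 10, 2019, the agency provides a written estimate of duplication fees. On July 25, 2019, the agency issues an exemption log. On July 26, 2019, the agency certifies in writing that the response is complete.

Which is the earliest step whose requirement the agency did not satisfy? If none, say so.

Step 1

Step 1: 14 days after June 23, 2019 (when the request is received) is July 7, 2019; done July 10, 2019 — 3 days late.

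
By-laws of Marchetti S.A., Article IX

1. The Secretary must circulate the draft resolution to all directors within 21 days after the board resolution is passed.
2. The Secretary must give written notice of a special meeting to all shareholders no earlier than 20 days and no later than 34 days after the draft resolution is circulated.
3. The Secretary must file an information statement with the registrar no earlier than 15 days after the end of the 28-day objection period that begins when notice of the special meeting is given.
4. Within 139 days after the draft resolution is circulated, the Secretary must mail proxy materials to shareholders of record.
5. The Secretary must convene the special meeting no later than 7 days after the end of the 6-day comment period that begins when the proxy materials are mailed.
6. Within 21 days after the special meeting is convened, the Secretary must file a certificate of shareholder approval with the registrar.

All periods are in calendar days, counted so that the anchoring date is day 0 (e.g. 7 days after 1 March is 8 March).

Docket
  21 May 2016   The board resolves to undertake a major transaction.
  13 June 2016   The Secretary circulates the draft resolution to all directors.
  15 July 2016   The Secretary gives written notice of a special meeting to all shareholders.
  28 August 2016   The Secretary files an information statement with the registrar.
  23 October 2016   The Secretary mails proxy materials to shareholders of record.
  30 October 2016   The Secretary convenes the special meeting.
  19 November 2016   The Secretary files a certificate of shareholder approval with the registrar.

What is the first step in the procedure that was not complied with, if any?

Step 1: 21 days after 21 May 2016 (when the board resolution is passed) is 11 June 2016; not done until 13 June 2016, 2 days after the deadline.
That is the first point of non-compliance.

Step 1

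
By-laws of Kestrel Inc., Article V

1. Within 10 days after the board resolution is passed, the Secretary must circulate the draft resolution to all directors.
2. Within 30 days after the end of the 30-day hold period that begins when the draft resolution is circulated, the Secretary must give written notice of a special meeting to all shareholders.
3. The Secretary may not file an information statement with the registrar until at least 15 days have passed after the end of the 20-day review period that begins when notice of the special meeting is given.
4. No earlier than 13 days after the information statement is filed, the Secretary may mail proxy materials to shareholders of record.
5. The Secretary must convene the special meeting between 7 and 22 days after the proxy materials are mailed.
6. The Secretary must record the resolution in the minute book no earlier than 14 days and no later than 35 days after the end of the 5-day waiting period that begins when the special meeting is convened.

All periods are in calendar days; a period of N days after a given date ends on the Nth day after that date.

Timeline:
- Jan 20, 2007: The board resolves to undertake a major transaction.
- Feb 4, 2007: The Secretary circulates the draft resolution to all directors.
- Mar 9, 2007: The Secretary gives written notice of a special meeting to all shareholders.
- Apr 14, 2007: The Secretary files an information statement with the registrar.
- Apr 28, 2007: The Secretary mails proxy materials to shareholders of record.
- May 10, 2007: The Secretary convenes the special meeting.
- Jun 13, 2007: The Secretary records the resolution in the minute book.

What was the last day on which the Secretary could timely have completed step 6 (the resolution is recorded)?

The special meeting is convened on May 10, 2007; the 5-day waiting period therefore ends May 15, 2007, and step 6 runs from that date. The window is 14–35 days after May 15, 2007; it closes on Jun 19, 2007.

Jun 19, 2007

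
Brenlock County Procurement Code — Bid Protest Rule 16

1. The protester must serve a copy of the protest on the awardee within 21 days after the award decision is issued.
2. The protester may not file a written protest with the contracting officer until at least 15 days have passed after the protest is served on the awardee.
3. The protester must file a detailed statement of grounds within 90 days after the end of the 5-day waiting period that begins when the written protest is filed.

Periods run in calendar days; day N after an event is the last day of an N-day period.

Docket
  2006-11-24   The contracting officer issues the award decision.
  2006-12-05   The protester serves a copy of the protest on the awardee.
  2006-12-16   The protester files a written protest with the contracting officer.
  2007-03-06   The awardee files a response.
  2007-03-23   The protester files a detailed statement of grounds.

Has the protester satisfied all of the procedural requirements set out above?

Step 1 — counting 21 days from 2006-11-24 (when the award decision is issued) gives a deadline of 2006-12-15; completed 2006-12-05, before the deadline.
Step 2 — must wait 15 days from 2006-12-05 (when the protest is served on the awardee), so not before 2006-12-20; acted on 2006-12-16, 4 days prematurely.
The procedure was therefore not followed at step 2.

No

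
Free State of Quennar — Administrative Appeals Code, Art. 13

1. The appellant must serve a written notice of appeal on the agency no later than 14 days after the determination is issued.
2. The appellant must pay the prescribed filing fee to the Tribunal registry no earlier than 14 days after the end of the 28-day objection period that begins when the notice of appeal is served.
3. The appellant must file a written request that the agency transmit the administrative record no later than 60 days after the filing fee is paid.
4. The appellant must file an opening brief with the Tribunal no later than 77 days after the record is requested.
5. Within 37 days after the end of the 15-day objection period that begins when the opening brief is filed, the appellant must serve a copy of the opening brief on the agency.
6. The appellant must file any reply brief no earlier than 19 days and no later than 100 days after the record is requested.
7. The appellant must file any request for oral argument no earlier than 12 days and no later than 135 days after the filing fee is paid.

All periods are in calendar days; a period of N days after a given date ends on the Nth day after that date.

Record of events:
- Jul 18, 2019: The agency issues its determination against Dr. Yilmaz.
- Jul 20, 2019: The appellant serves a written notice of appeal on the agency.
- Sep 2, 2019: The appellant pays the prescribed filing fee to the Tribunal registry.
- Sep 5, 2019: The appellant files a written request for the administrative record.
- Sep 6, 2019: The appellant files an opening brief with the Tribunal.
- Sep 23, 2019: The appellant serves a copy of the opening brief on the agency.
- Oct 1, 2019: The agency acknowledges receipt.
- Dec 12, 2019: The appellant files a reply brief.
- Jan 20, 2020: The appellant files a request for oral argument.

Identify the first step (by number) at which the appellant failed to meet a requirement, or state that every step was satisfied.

Step 1: 14 days after Jul 18, 2019 (when the determination is issued) is Aug 1, 2019; done Jul 20, 2019 — timely.
Step 2: the earliest permitted date is 14 days after Aug 17, 2019 (end of the 28-day objection period, which began when the notice of appeal is served on Jul 20, 2019), i.e. Aug 31, 2019; done Sep 2, 2019 — permitted.
Step 3: 60 days after Sep 2, 2019 (when the filing fee is paid) is Nov 1, 2019; done Sep 5, 2019 — timely.
Step 4: 77 days after Sep 5, 2019 (when the record is requested) is Nov 21, 2019; done Sep 6, 2019 — timely.
Step 5: 37 days after Sep 21, 2019 (end of the 15-day objection period, which began when the opening brief is filed on Sep 6, 2019) is Oct 28, 2019; completed Sep 23, 2019, before the deadline.
Step 6: the window is 19–100 days after Sep 5, 2019 (when the record is requested), so Sep 24, 2019 through Dec 14, 2019; Dec 12, 2019 falls inside that range.
Step 7: the window is 12–135 days after Sep 2, 2019 (when the filing fee is paid), so Sep 14, 2019 through Jan 15, 2020; done Jan 20, 2020 — 5 days after the window closed.

Step 7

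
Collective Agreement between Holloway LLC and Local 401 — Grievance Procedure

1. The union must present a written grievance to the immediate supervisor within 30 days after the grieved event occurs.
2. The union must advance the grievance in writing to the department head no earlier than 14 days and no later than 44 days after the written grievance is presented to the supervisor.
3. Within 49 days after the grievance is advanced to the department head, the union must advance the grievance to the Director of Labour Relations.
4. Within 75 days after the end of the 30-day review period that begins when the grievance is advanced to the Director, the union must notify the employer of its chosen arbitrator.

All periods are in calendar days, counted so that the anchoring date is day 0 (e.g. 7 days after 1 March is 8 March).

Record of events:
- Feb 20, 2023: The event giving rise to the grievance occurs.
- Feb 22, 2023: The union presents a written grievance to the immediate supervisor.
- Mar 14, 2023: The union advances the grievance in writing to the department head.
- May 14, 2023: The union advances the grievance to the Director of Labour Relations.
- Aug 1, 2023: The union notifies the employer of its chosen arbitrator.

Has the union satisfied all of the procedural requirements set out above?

No

(1) due by Feb 20, 2023 + 30 days = Mar 22, 2023; done Feb 22, 2023 — timely.
(2) the permitted window runs from Feb 22, 2023 + 14 = Mar 8, 2023 to Feb 22, 2023 + 44 = Apr 7, 2023; Mar 14, 2023 falls inside that range.
(3) due by Mar 14, 2023 + 49 days = May 2, 2023; not done until May 14, 2023, 12 days after the deadline.
That is the first point of non-compliance.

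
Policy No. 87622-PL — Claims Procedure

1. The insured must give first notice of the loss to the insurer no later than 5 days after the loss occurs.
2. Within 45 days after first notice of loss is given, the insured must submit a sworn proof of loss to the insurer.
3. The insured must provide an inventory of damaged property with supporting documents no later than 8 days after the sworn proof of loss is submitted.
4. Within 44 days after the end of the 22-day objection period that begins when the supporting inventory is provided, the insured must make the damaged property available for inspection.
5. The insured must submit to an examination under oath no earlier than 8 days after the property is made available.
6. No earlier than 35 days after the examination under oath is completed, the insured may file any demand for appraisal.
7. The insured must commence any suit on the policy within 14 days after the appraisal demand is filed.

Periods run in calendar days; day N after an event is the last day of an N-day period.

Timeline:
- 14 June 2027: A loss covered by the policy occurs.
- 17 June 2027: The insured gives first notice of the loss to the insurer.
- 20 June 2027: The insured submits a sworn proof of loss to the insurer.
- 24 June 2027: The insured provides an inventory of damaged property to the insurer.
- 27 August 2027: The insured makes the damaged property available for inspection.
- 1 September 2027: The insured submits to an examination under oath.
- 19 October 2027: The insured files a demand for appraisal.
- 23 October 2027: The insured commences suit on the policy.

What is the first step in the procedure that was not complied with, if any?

Step 5

Step 1 — counting 5 days from 14 June 2027 (when the loss occurs) gives a deadline of 19 June 2027; completed 17 June 2027, before the deadline.
Step 2 — counting 45 days from 17 June 2027 (when first notice of loss is given) gives a deadline of 1 August 2027; completed 20 June 2027, before the deadline.
Step 3 — counting 8 days from 20 June 2027 (when the sworn proof of loss is submitted) gives a deadline of 28 June 2027; completed 24 June 2027, before the deadline.
Step 4 — counting 44 days from 16 July 2027 (end of the 22-day objection period, which began when the supporting inventory is provided on 24 June 2027) gives a deadline of 29 August 2027; 27 August 2027 is within that limit.
Step 5 — must wait 8 days from 27 August 2027 (when the property is made available), so not before 4 September 2027; done 1 September 2027 — 3 days too early.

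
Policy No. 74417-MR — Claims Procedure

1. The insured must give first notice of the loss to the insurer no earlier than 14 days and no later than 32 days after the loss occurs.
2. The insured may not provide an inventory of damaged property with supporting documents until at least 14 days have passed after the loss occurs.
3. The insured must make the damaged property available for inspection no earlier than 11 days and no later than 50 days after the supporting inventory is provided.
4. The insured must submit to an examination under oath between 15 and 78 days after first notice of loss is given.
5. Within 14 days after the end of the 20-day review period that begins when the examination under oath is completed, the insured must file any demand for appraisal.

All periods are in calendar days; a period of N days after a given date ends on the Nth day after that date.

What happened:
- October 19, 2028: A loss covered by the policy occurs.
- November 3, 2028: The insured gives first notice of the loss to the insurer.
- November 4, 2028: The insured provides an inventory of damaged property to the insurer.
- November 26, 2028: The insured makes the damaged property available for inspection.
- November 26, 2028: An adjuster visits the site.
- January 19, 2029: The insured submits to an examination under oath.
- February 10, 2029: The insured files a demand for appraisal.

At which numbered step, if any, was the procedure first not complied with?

None — every step was satisfied

(1) the permitted window runs from October 19, 2028 + 14 = November 2, 2028 to October 19, 2028 + 32 = November 20, 2028; done November 3, 2028 — within the window.
(2) permitted from October 19, 2028 + 14 days = November 2, 2028 onward; November 4, 2028 is on or after that date.
(3) the permitted window runs from November 4, 2028 + 11 = November 15, 2028 to November 4, 2028 + 50 = December 24, 2028; done November 26, 2028 — within the window.
(4) the permitted window runs from November 3, 2028 + 15 = November 18, 2028 to November 3, 2028 + 78 = January 20, 2029; done January 19, 2029 — within the window.
(5) due by February 8, 2029 + 14 days = February 22, 2029; February 10, 2029 is within that limit.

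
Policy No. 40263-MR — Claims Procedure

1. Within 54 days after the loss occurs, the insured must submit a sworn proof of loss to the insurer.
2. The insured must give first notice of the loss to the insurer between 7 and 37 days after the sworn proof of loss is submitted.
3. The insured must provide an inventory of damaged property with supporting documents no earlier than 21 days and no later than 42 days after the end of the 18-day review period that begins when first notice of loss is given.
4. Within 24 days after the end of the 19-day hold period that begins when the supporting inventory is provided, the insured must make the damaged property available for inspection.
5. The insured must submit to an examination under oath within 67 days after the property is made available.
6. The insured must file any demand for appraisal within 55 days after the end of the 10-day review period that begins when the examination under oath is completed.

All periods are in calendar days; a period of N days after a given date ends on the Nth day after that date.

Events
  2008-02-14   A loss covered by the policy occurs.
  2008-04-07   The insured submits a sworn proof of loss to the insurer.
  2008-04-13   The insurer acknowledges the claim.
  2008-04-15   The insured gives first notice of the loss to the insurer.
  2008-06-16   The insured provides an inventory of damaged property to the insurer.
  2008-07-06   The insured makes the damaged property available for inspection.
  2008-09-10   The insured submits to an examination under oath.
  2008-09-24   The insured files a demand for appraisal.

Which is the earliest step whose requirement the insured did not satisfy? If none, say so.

Step 1: 54 days after 2008-02-14 (when the loss occurs) is 2008-04-08; done 2008-04-07 — timely.
Step 2: the window is 7–37 days after 2008-04-07 (when the sworn proof of loss is submitted), so 2008-04-14 through 2008-05-14; 2008-04-15 falls inside that range.
Step 3: the window is 21–42 days after 2008-05-03 (end of the 18-day review period, which began when first notice of loss is given on 2008-04-15), so 2008-05-24 through 2008-06-14; 2008-06-16 is 2 days past the end of the window.

Step 3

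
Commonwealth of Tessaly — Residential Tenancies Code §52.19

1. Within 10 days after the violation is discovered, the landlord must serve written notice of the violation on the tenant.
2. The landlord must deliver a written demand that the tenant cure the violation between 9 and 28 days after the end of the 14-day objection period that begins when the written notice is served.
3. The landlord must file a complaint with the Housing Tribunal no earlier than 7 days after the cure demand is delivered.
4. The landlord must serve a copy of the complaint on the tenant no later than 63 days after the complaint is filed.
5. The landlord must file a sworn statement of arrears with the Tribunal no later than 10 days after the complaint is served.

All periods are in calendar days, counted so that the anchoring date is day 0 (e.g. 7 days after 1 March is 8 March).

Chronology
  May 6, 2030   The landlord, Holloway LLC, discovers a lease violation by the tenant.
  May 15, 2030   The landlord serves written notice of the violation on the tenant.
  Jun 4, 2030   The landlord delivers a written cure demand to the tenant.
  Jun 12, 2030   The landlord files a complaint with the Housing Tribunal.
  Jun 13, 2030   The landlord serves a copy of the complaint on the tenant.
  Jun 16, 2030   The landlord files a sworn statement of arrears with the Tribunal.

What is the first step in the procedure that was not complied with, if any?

Step 2

(1) due by May 6, 2030 + 10 days = May 16, 2030; completed May 15, 2030, before the deadline.
(2) the permitted window runs from May 29, 2030 + 9 = Jun 7, 2030 to May 29, 2030 + 28 = Jun 26, 2030; done Jun 4, 2030 — 3 days before the window opened.
The procedure was therefore not followed at step 2.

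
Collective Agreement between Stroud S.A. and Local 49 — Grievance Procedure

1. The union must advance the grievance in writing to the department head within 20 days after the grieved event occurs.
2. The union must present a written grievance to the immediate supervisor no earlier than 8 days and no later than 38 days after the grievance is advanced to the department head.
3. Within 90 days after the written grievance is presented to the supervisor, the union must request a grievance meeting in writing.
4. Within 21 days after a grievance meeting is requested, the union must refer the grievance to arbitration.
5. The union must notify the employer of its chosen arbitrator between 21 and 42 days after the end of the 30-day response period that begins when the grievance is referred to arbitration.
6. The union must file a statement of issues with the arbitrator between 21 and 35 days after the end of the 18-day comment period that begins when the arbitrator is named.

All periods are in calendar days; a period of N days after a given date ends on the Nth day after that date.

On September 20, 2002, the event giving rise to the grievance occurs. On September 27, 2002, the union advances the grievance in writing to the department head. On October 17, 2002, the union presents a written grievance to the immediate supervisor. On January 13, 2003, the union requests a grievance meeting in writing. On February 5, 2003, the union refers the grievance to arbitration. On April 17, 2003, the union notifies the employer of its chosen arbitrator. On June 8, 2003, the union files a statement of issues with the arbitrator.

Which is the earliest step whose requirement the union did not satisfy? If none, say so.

Step 1: 20 days after September 20, 2002 (when the grieved event occurs) is October 10, 2002; September 27, 2002 is within that limit.
Step 2: the window is 8–38 days after September 27, 2002 (when the grievance is advanced to the department head), so October 5, 2002 through November 4, 2002; done October 17, 2002, which is between those dates.
Step 3: 90 days after October 17, 2002 (when the written grievance is presented to the supervisor) is January 15, 2003; done January 13, 2003 — timely.
Step 4: 21 days after January 13, 2003 (when a grievance meeting is requested) is February 3, 2003; not done until February 5, 2003, 2 days after the deadline.

Step 4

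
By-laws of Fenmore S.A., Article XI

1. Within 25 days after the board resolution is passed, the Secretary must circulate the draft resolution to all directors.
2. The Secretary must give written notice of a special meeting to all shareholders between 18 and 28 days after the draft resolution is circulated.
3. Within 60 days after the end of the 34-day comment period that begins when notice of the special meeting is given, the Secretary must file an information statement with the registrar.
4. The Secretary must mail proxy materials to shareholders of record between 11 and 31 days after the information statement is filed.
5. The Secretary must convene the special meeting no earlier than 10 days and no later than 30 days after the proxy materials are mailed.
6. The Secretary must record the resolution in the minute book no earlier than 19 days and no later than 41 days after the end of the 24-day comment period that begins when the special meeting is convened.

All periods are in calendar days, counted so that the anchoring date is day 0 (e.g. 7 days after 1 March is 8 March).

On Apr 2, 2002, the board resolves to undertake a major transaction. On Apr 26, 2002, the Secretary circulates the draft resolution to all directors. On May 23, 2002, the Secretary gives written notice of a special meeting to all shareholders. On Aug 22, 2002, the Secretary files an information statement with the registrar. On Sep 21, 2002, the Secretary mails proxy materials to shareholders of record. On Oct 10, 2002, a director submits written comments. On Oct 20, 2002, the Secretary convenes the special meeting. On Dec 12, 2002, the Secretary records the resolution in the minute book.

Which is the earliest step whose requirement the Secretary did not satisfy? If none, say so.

None — every step was satisfied

Step 1: 25 days after Apr 2, 2002 (when the board resolution is passed) is Apr 27, 2002; completed Apr 26, 2002, before the deadline.
Step 2: the window is 18–28 days after Apr 26, 2002 (when the draft resolution is circulated), so May 14, 2002 through May 24, 2002; May 23, 2002 falls inside that range.
Step 3: 60 days after Jun 26, 2002 (end of the 34-day comment period, which began when notice of the special meeting is given on May 23, 2002) is Aug 25, 2002; completed Aug 22, 2002, before the deadline.
Step 4: the window is 11–31 days after Aug 22, 2002 (when the information statement is filed), so Sep 2, 2002 through Sep 22, 2002; Sep 21, 2002 falls inside that range.
Step 5: the window is 10–30 days after Sep 21, 2002 (when the proxy materials are mailed), so Oct 1, 2002 through Oct 21, 2002; done Oct 20, 2002 — within the window.
Step 6: the window is 19–41 days after Nov 13, 2002 (end of the 24-day comment period, which began when the special meeting is convened on Oct 20, 2002), so Dec 2, 2002 through Dec 24, 2002; done Dec 12, 2002 — within the window.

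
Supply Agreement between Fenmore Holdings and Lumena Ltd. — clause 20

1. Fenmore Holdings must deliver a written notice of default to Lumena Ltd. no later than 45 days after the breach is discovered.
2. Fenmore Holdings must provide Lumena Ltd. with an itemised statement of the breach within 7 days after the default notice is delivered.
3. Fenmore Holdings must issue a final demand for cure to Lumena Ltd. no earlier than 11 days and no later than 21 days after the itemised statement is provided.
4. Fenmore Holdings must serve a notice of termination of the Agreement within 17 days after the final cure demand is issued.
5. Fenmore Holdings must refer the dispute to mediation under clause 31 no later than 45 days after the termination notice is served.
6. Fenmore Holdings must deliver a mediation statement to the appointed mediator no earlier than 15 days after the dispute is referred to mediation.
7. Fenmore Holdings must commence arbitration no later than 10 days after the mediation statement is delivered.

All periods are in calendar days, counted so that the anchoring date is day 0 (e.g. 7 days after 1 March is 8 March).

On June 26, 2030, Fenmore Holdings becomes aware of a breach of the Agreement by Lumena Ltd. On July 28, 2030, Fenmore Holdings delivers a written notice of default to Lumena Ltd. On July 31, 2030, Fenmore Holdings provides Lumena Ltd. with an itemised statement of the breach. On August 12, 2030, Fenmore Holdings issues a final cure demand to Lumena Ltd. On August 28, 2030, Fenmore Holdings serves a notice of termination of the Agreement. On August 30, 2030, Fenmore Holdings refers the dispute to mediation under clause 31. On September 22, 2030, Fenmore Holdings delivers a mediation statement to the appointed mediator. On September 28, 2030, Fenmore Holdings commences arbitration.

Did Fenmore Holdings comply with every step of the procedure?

Yes

(1) due by June 26, 2030 + 45 days = August 10, 2030; completed July 28, 2030, before the deadline.
(2) due by July 28, 2030 + 7 days = August 4, 2030; July 31, 2030 is within that limit.
(3) the permitted window runs from July 31, 2030 + 11 = August 11, 2030 to July 31, 2030 + 21 = August 21, 2030; August 12, 2030 falls inside that range.
(4) due by August 12, 2030 + 17 days = August 29, 2030; done August 28, 2030 — timely.
(5) due by August 28, 2030 + 45 days = October 12, 2030; done August 30, 2030 — timely.
(6) permitted from August 30, 2030 + 15 days = September 14, 2030 onward; done September 22, 2030 — permitted.
(7) due by September 22, 2030 + 10 days = October 2, 2030; done September 28, 2030 — timely.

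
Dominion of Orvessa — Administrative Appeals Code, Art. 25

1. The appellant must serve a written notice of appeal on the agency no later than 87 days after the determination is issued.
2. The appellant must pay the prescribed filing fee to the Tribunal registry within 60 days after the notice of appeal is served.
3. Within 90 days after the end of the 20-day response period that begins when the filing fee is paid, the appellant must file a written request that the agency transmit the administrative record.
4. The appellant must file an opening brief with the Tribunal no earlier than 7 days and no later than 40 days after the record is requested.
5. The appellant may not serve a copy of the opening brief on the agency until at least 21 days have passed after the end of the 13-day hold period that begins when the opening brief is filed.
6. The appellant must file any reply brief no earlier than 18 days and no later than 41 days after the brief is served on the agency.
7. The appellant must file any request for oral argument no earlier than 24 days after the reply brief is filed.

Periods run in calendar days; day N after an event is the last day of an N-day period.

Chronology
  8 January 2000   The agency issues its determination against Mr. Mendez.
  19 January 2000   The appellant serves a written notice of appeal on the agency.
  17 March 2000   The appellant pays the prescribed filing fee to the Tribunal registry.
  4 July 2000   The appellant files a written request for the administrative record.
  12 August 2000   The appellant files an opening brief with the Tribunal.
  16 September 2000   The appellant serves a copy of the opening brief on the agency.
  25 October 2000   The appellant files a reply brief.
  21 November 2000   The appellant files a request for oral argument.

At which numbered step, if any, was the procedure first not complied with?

None — every step was satisfied

Step 1 — counting 87 days from 8 January 2000 (when the determination is issued) gives a deadline of 4 April 2000; 19 January 2000 is within that limit.
Step 2 — counting 60 days from 19 January 2000 (when the notice of appeal is served) gives a deadline of 19 March 2000; done 17 March 2000 — timely.
Step 3 — counting 90 days from 6 April 2000 (end of the 20-day response period, which began when the filing fee is paid on 17 March 2000) gives a deadline of 5 July 2000; done 4 July 2000 — timely.
Step 4 — 7 and 40 days from 4 July 2000 (when the record is requested) are 11 July 2000 and 13 August 2000 respectively; done 12 August 2000, which is between those dates.
Step 5 — must wait 21 days from 25 August 2000 (end of the 13-day hold period, which began when the opening brief is filed on 12 August 2000), so not before 15 September 2000; 16 September 2000 is on or after that date.
Step 6 — 18 and 41 days from 16 September 2000 (when the brief is served on the agency) are 4 October 2000 and 27 October 2000 respectively; 25 October 2000 falls inside that range.
Step 7 — must wait 24 days from 25 October 2000 (when the reply brief is filed), so not before 18 November 2000; done 21 November 2000, after the minimum wait.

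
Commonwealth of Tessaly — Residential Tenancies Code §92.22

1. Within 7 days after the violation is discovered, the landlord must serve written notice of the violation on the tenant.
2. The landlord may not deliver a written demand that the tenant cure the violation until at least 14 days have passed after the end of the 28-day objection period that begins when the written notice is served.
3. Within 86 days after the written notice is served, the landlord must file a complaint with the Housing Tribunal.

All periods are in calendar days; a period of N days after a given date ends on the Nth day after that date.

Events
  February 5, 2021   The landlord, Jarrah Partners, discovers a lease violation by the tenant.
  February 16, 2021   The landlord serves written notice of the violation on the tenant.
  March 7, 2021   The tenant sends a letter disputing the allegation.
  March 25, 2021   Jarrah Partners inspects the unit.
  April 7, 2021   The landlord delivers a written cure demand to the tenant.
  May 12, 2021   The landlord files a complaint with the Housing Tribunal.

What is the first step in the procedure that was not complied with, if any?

(1) due by February 5, 2021 + 7 days = February 12, 2021; February 16, 2021 misses that deadline by 4 days.
Later steps need not be reached.

Step 1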